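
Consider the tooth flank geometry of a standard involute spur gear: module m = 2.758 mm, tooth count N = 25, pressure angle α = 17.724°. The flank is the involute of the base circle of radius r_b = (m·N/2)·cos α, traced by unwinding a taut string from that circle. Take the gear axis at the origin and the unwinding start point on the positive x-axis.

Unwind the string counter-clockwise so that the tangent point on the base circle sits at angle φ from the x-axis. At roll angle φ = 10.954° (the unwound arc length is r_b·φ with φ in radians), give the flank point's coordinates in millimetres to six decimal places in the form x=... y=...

pitch radius r_p = m·N/2 = 2.758·25/2 = 34.475000
base radius r_b = r_p·cos α = 34.475000·cos 17.724° = 32.838611
roll angle φ = 10.954° = 0.19118337 rad
x = r_b·(cos φ + φ·sin φ) = 32.838611·(0.98178006 + 0.19118337·0.19002083) = 33.433282
y = r_b·(sin φ − φ·cos φ) = 32.838611·(0.19002083 − 0.19118337·0.98178006) = 0.076212

x=33.433282 y=0.076212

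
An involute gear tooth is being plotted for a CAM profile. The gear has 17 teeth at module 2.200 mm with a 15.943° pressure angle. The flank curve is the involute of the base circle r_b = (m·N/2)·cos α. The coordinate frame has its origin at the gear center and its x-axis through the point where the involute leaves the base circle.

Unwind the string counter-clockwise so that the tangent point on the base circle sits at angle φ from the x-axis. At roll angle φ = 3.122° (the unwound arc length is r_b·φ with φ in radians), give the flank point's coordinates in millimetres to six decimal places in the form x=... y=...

x=18.007386 y=0.000969

pitch radius r_p = m·N/2 = 2.200·17/2 = 18.700000
base radius r_b = r_p·cos α = 18.700000·cos 15.943° = 17.980713
roll angle φ = 3.122° = 0.05448918 rad
x = r_b·(cos φ + φ·sin φ) = 17.980713·(0.99851583 + 0.05448918·0.05446222) = 18.007386
y = r_b·(sin φ − φ·cos φ) = 17.980713·(0.05446222 − 0.05448918·0.99851583) = 0.000969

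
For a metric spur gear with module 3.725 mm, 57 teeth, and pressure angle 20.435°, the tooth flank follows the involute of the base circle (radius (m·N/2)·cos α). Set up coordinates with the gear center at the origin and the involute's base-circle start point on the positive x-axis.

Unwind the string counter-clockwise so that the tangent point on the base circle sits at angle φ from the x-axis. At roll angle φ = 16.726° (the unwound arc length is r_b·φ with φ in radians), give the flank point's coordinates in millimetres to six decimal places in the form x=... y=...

x=103.630578 y=0.817945

pitch radius r_p = m·N/2 = 3.725·57/2 = 106.162500
base radius r_b = r_p·cos α = 106.162500·cos 20.435° = 99.481575
roll angle φ = 16.726° = 0.29192377 rad
x = r_b·(cos φ + φ·sin φ) = 99.481575·(0.95769200 + 0.29192377·0.28779514) = 103.630578
y = r_b·(sin φ − φ·cos φ) = 99.481575·(0.28779514 − 0.29192377·0.95769200) = 0.817945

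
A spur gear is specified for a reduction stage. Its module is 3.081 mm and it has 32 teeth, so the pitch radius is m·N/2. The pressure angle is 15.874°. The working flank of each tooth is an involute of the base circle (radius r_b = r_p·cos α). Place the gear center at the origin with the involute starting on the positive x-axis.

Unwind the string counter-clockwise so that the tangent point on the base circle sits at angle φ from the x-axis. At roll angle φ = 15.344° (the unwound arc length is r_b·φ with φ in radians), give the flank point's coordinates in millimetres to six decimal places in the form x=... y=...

pitch radius r_p = m·N/2 = 3.081·32/2 = 49.296000
base radius r_b = r_p·cos α = 49.296000·cos 15.874° = 47.416123
roll angle φ = 15.344° = 0.26780332 rad
x = r_b·(cos φ + φ·sin φ) = 47.416123·(0.96435449 + 0.26780332·0.26461370) = 49.086068
y = r_b·(sin φ − φ·cos φ) = 47.416123·(0.26461370 − 0.26780332·0.96435449) = 0.301394

x=49.086068 y=0.301394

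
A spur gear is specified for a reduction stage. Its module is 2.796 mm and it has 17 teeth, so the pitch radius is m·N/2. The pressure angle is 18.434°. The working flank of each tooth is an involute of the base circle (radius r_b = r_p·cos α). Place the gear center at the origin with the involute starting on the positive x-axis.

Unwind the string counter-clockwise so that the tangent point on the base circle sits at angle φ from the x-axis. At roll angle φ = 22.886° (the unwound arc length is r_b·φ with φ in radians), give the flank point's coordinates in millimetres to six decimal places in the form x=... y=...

pitch radius r_p = m·N/2 = 2.796·17/2 = 23.766000
base radius r_b = r_p·cos α = 23.766000·cos 18.434° = 22.546532
roll angle φ = 22.886° = 0.39943605 rad
x = r_b·(cos φ + φ·sin φ) = 22.546532·(0.92128046 + 0.39943605·0.38889885) = 24.274062
y = r_b·(sin φ − φ·cos φ) = 22.546532·(0.38889885 − 0.39943605·0.92128046) = 0.471363

x=24.274062 y=0.471363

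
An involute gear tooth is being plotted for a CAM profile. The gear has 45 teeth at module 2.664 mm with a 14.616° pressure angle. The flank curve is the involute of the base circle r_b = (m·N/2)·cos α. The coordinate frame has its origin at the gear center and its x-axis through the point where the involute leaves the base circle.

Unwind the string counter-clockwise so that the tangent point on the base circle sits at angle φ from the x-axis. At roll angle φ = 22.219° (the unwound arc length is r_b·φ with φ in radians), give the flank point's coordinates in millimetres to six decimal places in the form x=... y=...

x=62.198845 y=1.110629

pitch radius r_p = m·N/2 = 2.664·45/2 = 59.940000
base radius r_b = r_p·cos α = 59.940000·cos 14.616° = 58.000266
roll angle φ = 22.219° = 0.38779471 rad
x = r_b·(cos φ + φ·sin φ) = 58.000266·(0.92574524 + 0.38779471·0.37814780) = 62.198845
y = r_b·(sin φ − φ·cos φ) = 58.000266·(0.37814780 − 0.38779471·0.92574524) = 1.110629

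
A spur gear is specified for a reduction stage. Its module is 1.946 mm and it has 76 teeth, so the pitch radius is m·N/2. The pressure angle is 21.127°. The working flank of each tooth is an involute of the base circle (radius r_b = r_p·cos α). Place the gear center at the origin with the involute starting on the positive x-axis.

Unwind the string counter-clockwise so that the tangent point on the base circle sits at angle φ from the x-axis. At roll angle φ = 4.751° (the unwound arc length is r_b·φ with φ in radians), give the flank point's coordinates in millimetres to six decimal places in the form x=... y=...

pitch radius r_p = m·N/2 = 1.946·76/2 = 73.948000
base radius r_b = r_p·cos α = 73.948000·cos 21.127° = 68.977495
roll angle φ = 4.751° = 0.08292059 rad
x = r_b·(cos φ + φ·sin φ) = 68.977495·(0.99656406 + 0.08292059·0.08282560) = 69.214227
y = r_b·(sin φ − φ·cos φ) = 68.977495·(0.08282560 − 0.08292059·0.99656406) = 0.013100

x=69.214227 y=0.013100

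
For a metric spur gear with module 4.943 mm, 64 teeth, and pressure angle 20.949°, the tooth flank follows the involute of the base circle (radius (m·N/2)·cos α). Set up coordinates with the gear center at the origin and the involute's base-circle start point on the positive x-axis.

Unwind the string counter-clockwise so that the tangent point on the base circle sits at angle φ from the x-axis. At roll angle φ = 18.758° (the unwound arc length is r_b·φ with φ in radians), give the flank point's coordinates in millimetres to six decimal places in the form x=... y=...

x=155.426136 y=1.709420

pitch radius r_p = m·N/2 = 4.943·64/2 = 158.176000
base radius r_b = r_p·cos α = 158.176000·cos 20.949° = 147.720416
roll angle φ = 18.758° = 0.32738886 rad
x = r_b·(cos φ + φ·sin φ) = 147.720416·(0.94688524 + 0.32738886·0.32157168) = 155.426136
y = r_b·(sin φ − φ·cos φ) = 147.720416·(0.32157168 − 0.32738886·0.94688524) = 1.709420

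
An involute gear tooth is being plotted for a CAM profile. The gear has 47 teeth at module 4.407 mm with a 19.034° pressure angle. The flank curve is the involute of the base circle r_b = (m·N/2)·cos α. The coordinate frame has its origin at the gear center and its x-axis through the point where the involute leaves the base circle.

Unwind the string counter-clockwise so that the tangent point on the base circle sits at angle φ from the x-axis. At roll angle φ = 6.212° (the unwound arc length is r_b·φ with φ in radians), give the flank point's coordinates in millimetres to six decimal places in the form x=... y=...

x=98.475856 y=0.041542

pitch radius r_p = m·N/2 = 4.407·47/2 = 103.564500
base radius r_b = r_p·cos α = 103.564500·cos 19.034° = 97.902133
roll angle φ = 6.212° = 0.10841985 rad
x = r_b·(cos φ + φ·sin φ) = 97.902133·(0.99412832 + 0.10841985·0.10820757) = 98.475856
y = r_b·(sin φ − φ·cos φ) = 97.902133·(0.10820757 − 0.10841985·0.99412832) = 0.041542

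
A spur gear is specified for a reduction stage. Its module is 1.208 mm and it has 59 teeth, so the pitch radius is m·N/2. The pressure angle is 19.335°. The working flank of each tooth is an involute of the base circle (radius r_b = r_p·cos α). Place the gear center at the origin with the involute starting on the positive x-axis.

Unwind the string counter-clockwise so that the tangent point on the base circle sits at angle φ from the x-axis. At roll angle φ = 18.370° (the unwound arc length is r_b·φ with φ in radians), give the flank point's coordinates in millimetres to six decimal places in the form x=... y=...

x=35.310228 y=0.365632

pitch radius r_p = m·N/2 = 1.208·59/2 = 35.636000
base radius r_b = r_p·cos α = 35.636000·cos 19.335° = 33.626090
roll angle φ = 18.370° = 0.32061698 rad
x = r_b·(cos φ + φ·sin φ) = 33.626090·(0.94904116 + 0.32061698·0.31515216) = 35.310228
y = r_b·(sin φ − φ·cos φ) = 33.626090·(0.31515216 − 0.32061698·0.94904116) = 0.365632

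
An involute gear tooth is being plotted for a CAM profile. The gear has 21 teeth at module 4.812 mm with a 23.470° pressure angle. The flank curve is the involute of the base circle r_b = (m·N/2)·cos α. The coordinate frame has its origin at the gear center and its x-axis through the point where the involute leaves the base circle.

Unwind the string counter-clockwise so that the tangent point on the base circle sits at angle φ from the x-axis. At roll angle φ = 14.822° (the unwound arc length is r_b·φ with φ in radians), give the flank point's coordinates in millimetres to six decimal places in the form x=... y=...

pitch radius r_p = m·N/2 = 4.812·21/2 = 50.526000
base radius r_b = r_p·cos α = 50.526000·cos 23.470° = 46.345920
roll angle φ = 14.822° = 0.25869270 rad
x = r_b·(cos φ + φ·sin φ) = 46.345920·(0.96672523 + 0.25869270·0.25581697) = 47.870850
y = r_b·(sin φ − φ·cos φ) = 46.345920·(0.25581697 − 0.25869270·0.96672523) = 0.265665

x=47.870850 y=0.265665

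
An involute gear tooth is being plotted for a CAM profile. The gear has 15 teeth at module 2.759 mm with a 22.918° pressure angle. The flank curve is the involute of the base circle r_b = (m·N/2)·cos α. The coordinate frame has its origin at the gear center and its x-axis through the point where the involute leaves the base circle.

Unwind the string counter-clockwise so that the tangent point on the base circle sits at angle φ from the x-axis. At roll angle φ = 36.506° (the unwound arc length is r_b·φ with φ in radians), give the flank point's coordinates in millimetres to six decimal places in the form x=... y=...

x=22.543854 y=1.577509

pitch radius r_p = m·N/2 = 2.759·15/2 = 20.692500
base radius r_b = r_p·cos α = 20.692500·cos 22.918° = 19.059098
roll angle φ = 36.506° = 0.63714990 rad
x = r_b·(cos φ + φ·sin φ) = 19.059098·(0.80379457 + 0.63714990·0.59490696) = 22.543854
y = r_b·(sin φ − φ·cos φ) = 19.059098·(0.59490696 − 0.63714990·0.80379457) = 1.577509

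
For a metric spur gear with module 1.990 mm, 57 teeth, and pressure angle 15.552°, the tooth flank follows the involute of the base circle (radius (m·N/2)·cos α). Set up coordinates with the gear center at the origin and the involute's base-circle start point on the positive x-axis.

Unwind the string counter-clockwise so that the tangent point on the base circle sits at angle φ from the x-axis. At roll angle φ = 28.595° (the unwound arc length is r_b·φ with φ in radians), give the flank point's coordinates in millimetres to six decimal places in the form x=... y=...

x=61.025250 y=2.208127

pitch radius r_p = m·N/2 = 1.990·57/2 = 56.715000
base radius r_b = r_p·cos α = 56.715000·cos 15.552° = 54.638523
roll angle φ = 28.595° = 0.49907690 rad
x = r_b·(cos φ + φ·sin φ) = 54.638523·(0.87802475 + 0.49907690·0.47861524) = 61.025250
y = r_b·(sin φ − φ·cos φ) = 54.638523·(0.47861524 − 0.49907690·0.87802475) = 2.208127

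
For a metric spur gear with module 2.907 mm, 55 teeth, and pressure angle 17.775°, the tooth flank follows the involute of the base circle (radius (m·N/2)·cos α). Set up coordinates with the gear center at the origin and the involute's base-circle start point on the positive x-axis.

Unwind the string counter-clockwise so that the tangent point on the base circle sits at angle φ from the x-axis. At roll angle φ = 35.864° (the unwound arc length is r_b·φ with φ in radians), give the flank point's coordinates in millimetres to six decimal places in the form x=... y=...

pitch radius r_p = m·N/2 = 2.907·55/2 = 79.942500
base radius r_b = r_p·cos α = 79.942500·cos 17.775° = 76.126260
roll angle φ = 35.864° = 0.62594488 rad
x = r_b·(cos φ + φ·sin φ) = 76.126260·(0.81040991 + 0.62594488·0.58586328) = 89.610354
y = r_b·(sin φ − φ·cos φ) = 76.126260·(0.58586328 − 0.62594488·0.81040991) = 5.982865

x=89.610354 y=5.982865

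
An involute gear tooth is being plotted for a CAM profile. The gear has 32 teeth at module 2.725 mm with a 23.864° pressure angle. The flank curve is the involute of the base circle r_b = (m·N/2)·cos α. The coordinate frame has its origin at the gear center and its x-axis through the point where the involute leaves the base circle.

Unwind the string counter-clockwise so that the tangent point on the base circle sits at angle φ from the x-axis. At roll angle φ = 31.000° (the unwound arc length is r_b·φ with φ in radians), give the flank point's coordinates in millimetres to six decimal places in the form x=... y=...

pitch radius r_p = m·N/2 = 2.725·32/2 = 43.600000
base radius r_b = r_p·cos α = 43.600000·cos 23.864° = 39.872563
roll angle φ = 31.000° = 0.54105207 rad
x = r_b·(cos φ + φ·sin φ) = 39.872563·(0.85716730 + 0.54105207·0.51503807) = 45.288442
y = r_b·(sin φ − φ·cos φ) = 39.872563·(0.51503807 − 0.54105207·0.85716730) = 2.044104

x=45.288442 y=2.044104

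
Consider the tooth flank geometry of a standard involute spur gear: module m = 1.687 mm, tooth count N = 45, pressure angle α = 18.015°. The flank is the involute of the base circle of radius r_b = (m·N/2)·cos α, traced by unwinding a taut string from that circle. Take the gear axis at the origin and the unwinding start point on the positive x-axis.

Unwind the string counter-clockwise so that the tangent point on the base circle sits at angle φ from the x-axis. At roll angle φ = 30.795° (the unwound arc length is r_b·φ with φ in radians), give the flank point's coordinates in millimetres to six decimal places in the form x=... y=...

x=40.939892 y=1.814765

pitch radius r_p = m·N/2 = 1.687·45/2 = 37.957500
base radius r_b = r_p·cos α = 37.957500·cos 18.015° = 36.096656
roll angle φ = 30.795° = 0.53747414 rad
x = r_b·(cos φ + φ·sin φ) = 36.096656·(0.85900458 + 0.53747414·0.51196790) = 40.939892
y = r_b·(sin φ − φ·cos φ) = 36.096656·(0.51196790 − 0.53747414·0.85900458) = 1.814765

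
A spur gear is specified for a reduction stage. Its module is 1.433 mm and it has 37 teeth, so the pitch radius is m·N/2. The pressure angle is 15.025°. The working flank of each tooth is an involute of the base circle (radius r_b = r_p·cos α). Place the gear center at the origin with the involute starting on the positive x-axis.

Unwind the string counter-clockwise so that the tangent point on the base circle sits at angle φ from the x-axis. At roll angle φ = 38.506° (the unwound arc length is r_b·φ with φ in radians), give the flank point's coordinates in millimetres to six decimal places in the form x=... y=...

pitch radius r_p = m·N/2 = 1.433·37/2 = 26.510500
base radius r_b = r_p·cos α = 26.510500·cos 15.025° = 25.604180
roll angle φ = 38.506° = 0.67205648 rad
x = r_b·(cos φ + φ·sin φ) = 25.604180·(0.78254296 + 0.67205648·0.62259659) = 30.749674
y = r_b·(sin φ − φ·cos φ) = 25.604180·(0.62259659 − 0.67205648·0.78254296) = 2.475502

x=30.749674 y=2.475502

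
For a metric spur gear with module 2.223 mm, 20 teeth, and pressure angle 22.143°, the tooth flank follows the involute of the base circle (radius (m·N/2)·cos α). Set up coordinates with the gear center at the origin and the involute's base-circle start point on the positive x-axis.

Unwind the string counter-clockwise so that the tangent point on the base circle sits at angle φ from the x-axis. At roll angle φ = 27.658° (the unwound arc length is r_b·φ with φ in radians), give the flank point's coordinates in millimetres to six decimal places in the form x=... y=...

x=22.851503 y=0.754197

pitch radius r_p = m·N/2 = 2.223·20/2 = 22.230000
base radius r_b = r_p·cos α = 22.230000·cos 22.143° = 20.590449
roll angle φ = 27.658° = 0.48272316 rad
x = r_b·(cos φ + φ·sin φ) = 20.590449·(0.88573413 + 0.48272316·0.46419289) = 22.851503
y = r_b·(sin φ − φ·cos φ) = 20.590449·(0.46419289 − 0.48272316·0.88573413) = 0.754197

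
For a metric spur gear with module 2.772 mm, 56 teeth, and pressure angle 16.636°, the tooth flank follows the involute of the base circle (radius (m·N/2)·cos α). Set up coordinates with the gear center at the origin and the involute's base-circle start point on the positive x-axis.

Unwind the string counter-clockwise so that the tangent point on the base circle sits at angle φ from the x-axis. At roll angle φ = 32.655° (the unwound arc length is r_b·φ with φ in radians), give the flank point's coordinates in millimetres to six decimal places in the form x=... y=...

x=85.482227 y=4.441894

pitch radius r_p = m·N/2 = 2.772·56/2 = 77.616000
base radius r_b = r_p·cos α = 77.616000·cos 16.636° = 74.367218
roll angle φ = 32.655° = 0.56993727 rad
x = r_b·(cos φ + φ·sin φ) = 74.367218·(0.84193483 + 0.56993727·0.53957923) = 85.482227
y = r_b·(sin φ − φ·cos φ) = 74.367218·(0.53957923 − 0.56993727·0.84193483) = 4.441894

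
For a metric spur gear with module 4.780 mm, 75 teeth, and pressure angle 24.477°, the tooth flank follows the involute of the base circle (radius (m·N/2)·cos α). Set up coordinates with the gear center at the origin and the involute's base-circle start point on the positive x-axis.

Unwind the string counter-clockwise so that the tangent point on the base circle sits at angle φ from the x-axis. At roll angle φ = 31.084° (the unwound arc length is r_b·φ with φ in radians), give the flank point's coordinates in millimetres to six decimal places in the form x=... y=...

pitch radius r_p = m·N/2 = 4.780·75/2 = 179.250000
base radius r_b = r_p·cos α = 179.250000·cos 24.477° = 163.140384
roll angle φ = 31.084° = 0.54251814 rad
x = r_b·(cos φ + φ·sin φ) = 163.140384·(0.85641129 + 0.54251814·0.51629419) = 185.410721
y = r_b·(sin φ − φ·cos φ) = 163.140384·(0.51629419 − 0.54251814·0.85641129) = 8.430365

x=185.410721 y=8.430365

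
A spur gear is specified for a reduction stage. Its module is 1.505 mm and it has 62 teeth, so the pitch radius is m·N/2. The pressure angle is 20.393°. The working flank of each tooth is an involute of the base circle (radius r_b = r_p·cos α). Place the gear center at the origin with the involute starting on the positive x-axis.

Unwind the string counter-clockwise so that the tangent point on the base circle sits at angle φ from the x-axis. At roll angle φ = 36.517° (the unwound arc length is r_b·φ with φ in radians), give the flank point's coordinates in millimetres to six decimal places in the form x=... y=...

pitch radius r_p = m·N/2 = 1.505·62/2 = 46.655000
base radius r_b = r_p·cos α = 46.655000·cos 20.393° = 43.730878
roll angle φ = 36.517° = 0.63734188 rad
x = r_b·(cos φ + φ·sin φ) = 43.730878·(0.80368034 + 0.63734188·0.59506127) = 51.730909
y = r_b·(sin φ − φ·cos φ) = 43.730878·(0.59506127 − 0.63734188·0.80368034) = 3.622759

x=51.730909 y=3.622759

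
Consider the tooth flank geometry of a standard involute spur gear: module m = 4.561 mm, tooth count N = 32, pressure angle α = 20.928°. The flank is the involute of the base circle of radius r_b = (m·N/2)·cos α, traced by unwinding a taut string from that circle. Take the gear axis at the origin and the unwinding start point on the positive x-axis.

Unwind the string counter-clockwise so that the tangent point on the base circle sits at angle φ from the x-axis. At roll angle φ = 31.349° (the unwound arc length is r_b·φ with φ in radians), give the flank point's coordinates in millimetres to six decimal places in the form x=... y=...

x=77.613450 y=3.611315

pitch radius r_p = m·N/2 = 4.561·32/2 = 72.976000
base radius r_b = r_p·cos α = 72.976000·cos 20.928° = 68.161775
roll angle φ = 31.349° = 0.54714327 rad
x = r_b·(cos φ + φ·sin φ) = 68.161775·(0.85401422 + 0.54714327·0.52024966) = 77.613450
y = r_b·(sin φ − φ·cos φ) = 68.161775·(0.52024966 − 0.54714327·0.85401422) = 3.611315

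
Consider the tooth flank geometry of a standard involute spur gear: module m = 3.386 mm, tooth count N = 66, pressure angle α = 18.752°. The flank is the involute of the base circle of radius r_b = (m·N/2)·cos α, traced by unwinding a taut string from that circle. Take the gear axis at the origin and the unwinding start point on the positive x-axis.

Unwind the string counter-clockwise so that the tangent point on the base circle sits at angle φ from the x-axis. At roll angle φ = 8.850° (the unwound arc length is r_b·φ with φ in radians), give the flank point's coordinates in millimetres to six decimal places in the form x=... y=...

pitch radius r_p = m·N/2 = 3.386·66/2 = 111.738000
base radius r_b = r_p·cos α = 111.738000·cos 18.752° = 105.806825
roll angle φ = 8.850° = 0.15446164 rad
x = r_b·(cos φ + φ·sin φ) = 105.806825·(0.98809450 + 0.15446164·0.15384817) = 107.061497
y = r_b·(sin φ − φ·cos φ) = 105.806825·(0.15384817 − 0.15446164·0.98809450) = 0.129664

x=107.061497 y=0.129664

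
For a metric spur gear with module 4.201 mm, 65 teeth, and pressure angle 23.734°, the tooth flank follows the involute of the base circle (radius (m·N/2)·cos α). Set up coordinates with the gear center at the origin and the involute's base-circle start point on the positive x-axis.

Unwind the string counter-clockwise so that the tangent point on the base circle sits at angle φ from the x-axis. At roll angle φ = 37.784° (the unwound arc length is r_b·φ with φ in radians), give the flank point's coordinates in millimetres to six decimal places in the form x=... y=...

pitch radius r_p = m·N/2 = 4.201·65/2 = 136.532500
base radius r_b = r_p·cos α = 136.532500·cos 23.734° = 124.985115
roll angle φ = 37.784° = 0.65945520 rad
x = r_b·(cos φ + φ·sin φ) = 124.985115·(0.79032614 + 0.65945520·0.61268638) = 149.277892
y = r_b·(sin φ − φ·cos φ) = 124.985115·(0.61268638 − 0.65945520·0.79032614) = 11.436350

x=149.277892 y=11.436350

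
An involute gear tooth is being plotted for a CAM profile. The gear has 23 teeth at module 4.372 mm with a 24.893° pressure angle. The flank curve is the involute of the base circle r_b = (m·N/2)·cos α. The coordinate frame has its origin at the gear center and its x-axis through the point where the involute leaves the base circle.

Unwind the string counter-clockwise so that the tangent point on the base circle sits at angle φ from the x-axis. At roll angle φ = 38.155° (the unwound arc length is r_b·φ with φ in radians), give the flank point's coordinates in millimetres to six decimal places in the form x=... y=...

pitch radius r_p = m·N/2 = 4.372·23/2 = 50.278000
base radius r_b = r_p·cos α = 50.278000·cos 24.893° = 45.606945
roll angle φ = 38.155° = 0.66593038 rad
x = r_b·(cos φ + φ·sin φ) = 45.606945·(0.78634235 + 0.66593038·0.61779099) = 54.625633
y = r_b·(sin φ − φ·cos φ) = 45.606945·(0.61779099 − 0.66593038·0.78634235) = 4.293517

x=54.625633 y=4.293517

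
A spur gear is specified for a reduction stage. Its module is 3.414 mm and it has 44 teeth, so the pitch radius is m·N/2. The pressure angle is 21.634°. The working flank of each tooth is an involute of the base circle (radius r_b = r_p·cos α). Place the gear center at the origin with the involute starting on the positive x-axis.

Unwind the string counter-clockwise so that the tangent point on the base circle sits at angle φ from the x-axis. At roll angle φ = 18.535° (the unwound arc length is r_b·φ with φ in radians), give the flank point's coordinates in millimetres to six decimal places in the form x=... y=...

pitch radius r_p = m·N/2 = 3.414·44/2 = 75.108000
base radius r_b = r_p·cos α = 75.108000·cos 21.634° = 69.817233
roll angle φ = 18.535° = 0.32349678 rad
x = r_b·(cos φ + φ·sin φ) = 69.817233·(0.94812965 + 0.32349678·0.31788390) = 73.375403
y = r_b·(sin φ − φ·cos φ) = 69.817233·(0.31788390 − 0.32349678·0.94812965) = 0.779650

x=73.375403 y=0.779650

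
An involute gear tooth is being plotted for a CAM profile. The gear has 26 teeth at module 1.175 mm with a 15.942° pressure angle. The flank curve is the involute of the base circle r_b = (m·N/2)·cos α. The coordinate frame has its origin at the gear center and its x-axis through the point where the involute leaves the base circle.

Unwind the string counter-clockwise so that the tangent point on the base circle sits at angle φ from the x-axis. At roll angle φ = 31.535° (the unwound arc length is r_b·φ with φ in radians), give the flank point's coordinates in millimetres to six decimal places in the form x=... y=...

x=16.746501 y=0.791817

pitch radius r_p = m·N/2 = 1.175·26/2 = 15.275000
base radius r_b = r_p·cos α = 15.275000·cos 15.942° = 14.687527
roll angle φ = 31.535° = 0.55038958 rad
x = r_b·(cos φ + φ·sin φ) = 14.687527·(0.85232083 + 0.55038958·0.52301932) = 16.746501
y = r_b·(sin φ − φ·cos φ) = 14.687527·(0.52301932 − 0.55038958·0.85232083) = 0.791817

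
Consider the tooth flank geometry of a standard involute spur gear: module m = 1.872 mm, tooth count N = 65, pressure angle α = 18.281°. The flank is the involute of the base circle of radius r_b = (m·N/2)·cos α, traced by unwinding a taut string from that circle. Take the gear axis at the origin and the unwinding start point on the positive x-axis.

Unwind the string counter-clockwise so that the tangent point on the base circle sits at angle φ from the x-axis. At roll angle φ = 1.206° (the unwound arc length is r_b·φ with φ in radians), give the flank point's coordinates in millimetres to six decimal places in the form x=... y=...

x=57.782174 y=0.000180

pitch radius r_p = m·N/2 = 1.872·65/2 = 60.840000
base radius r_b = r_p·cos α = 60.840000·cos 18.281° = 57.769378
roll angle φ = 1.206° = 0.02104867 rad
x = r_b·(cos φ + φ·sin φ) = 57.769378·(0.99977848 + 0.02104867·0.02104712) = 57.782174
y = r_b·(sin φ − φ·cos φ) = 57.769378·(0.02104712 − 0.02104867·0.99977848) = 0.000180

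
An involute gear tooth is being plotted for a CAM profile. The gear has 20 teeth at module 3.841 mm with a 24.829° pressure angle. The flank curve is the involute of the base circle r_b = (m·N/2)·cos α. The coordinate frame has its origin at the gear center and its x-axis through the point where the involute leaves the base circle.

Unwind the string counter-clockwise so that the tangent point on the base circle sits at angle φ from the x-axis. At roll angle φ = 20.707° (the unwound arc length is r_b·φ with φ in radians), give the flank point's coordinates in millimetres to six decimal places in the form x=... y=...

x=37.062345 y=0.541379

pitch radius r_p = m·N/2 = 3.841·20/2 = 38.410000
base radius r_b = r_p·cos α = 38.410000·cos 24.829° = 34.859574
roll angle φ = 20.707° = 0.36140533 rad
x = r_b·(cos φ + φ·sin φ) = 34.859574·(0.93540084 + 0.36140533·0.35358913) = 37.062345
y = r_b·(sin φ − φ·cos φ) = 34.859574·(0.35358913 − 0.36140533·0.93540084) = 0.541379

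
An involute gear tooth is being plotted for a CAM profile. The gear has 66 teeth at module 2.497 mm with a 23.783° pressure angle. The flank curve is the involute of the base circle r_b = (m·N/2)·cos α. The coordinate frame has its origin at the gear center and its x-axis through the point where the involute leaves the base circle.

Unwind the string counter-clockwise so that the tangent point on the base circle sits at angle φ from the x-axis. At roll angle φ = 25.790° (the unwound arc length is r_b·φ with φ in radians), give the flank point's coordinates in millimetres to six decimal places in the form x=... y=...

pitch radius r_p = m·N/2 = 2.497·66/2 = 82.401000
base radius r_b = r_p·cos α = 82.401000·cos 23.783° = 75.403454
roll angle φ = 25.790° = 0.45012041 rad
x = r_b·(cos φ + φ·sin φ) = 75.403454·(0.90039472 + 0.45012041·0.43507396) = 82.659558
y = r_b·(sin φ − φ·cos φ) = 75.403454·(0.43507396 − 0.45012041·0.90039472) = 2.246112

x=82.659558 y=2.246112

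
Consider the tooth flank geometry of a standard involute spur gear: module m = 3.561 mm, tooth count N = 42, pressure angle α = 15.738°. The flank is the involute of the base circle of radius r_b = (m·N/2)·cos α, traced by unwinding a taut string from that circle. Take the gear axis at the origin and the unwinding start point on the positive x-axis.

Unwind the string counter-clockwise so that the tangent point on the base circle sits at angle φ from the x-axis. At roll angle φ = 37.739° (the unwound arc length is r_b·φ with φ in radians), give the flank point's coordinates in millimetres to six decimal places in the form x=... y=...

pitch radius r_p = m·N/2 = 3.561·42/2 = 74.781000
base radius r_b = r_p·cos α = 74.781000·cos 15.738° = 71.977615
roll angle φ = 37.739° = 0.65866981 rad
x = r_b·(cos φ + φ·sin φ) = 71.977615·(0.79080710 + 0.65866981·0.61206547) = 85.938115
y = r_b·(sin φ − φ·cos φ) = 71.977615·(0.61206547 − 0.65866981·0.79080710) = 6.563258

x=85.938115 y=6.563258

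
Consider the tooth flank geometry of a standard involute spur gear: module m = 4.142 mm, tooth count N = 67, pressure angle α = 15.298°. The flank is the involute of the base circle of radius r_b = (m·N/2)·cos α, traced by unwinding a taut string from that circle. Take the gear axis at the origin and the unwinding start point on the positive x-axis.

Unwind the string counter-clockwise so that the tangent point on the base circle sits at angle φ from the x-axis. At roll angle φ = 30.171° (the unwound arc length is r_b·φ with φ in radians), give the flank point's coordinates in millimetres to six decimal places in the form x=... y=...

x=151.129978 y=6.335435

pitch radius r_p = m·N/2 = 4.142·67/2 = 138.757000
base radius r_b = r_p·cos α = 138.757000·cos 15.298° = 133.840372
roll angle φ = 30.171° = 0.52658329 rad
x = r_b·(cos φ + φ·sin φ) = 133.840372·(0.86452929 + 0.52658329·0.50258243) = 151.129978
y = r_b·(sin φ − φ·cos φ) = 133.840372·(0.50258243 − 0.52658329·0.86452929) = 6.335435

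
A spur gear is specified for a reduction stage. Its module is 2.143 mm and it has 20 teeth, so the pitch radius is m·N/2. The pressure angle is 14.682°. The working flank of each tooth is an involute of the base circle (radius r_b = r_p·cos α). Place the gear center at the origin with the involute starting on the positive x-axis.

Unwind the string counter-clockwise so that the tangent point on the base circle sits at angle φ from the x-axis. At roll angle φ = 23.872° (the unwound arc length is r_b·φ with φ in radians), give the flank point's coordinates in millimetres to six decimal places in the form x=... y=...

pitch radius r_p = m·N/2 = 2.143·20/2 = 21.430000
base radius r_b = r_p·cos α = 21.430000·cos 14.682° = 20.730255
roll angle φ = 23.872° = 0.41664500 rad
x = r_b·(cos φ + φ·sin φ) = 20.730255·(0.91445184 + 0.41664500·0.40469475) = 22.452232
y = r_b·(sin φ − φ·cos φ) = 20.730255·(0.40469475 − 0.41664500·0.91445184) = 0.491161

x=22.452232 y=0.491161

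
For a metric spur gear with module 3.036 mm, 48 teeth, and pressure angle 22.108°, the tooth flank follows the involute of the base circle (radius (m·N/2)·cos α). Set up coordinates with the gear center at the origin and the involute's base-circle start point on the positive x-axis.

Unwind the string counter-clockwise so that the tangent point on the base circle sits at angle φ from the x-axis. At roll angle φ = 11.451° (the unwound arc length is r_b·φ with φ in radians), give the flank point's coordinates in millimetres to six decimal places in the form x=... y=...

x=68.841535 y=0.178917

pitch radius r_p = m·N/2 = 3.036·48/2 = 72.864000
base radius r_b = r_p·cos α = 72.864000·cos 22.108° = 67.506754
roll angle φ = 11.451° = 0.19985765 rad
x = r_b·(cos φ + φ·sin φ) = 67.506754·(0.98009485 + 0.19985765·0.19852982) = 68.841535
y = r_b·(sin φ − φ·cos φ) = 67.506754·(0.19852982 − 0.19985765·0.98009485) = 0.178917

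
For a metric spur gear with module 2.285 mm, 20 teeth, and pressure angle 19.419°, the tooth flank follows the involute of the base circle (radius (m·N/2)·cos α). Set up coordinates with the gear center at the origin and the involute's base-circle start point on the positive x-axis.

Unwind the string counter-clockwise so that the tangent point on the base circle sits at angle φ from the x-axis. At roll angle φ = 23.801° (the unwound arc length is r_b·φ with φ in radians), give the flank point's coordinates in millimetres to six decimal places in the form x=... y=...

x=23.330037 y=0.506096

pitch radius r_p = m·N/2 = 2.285·20/2 = 22.850000
base radius r_b = r_p·cos α = 22.850000·cos 19.419° = 21.550120
roll angle φ = 23.801° = 0.41540582 rad
x = r_b·(cos φ + φ·sin φ) = 21.550120·(0.91495262 + 0.41540582·0.40356127) = 23.330037
y = r_b·(sin φ − φ·cos φ) = 21.550120·(0.40356127 − 0.41540582·0.91495262) = 0.506096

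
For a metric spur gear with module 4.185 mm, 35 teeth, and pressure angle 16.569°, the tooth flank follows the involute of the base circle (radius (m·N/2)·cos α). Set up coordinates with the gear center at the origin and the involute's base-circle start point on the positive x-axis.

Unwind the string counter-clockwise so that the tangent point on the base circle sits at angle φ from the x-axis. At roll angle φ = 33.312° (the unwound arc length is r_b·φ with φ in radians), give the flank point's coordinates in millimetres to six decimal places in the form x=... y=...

x=81.076787 y=4.445044

pitch radius r_p = m·N/2 = 4.185·35/2 = 73.237500
base radius r_b = r_p·cos α = 73.237500·cos 16.569° = 70.196460
roll angle φ = 33.312° = 0.58140408 rad
x = r_b·(cos φ + φ·sin φ) = 70.196460·(0.83569236 + 0.58140408·0.54919786) = 81.076787
y = r_b·(sin φ − φ·cos φ) = 70.196460·(0.54919786 − 0.58140408·0.83569236) = 4.445044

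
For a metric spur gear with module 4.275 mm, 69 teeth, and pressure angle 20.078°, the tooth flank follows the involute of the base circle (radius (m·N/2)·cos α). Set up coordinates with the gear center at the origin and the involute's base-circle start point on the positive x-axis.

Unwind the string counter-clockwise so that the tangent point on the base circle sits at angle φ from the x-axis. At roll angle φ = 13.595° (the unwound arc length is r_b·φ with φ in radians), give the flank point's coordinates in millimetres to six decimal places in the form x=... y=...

pitch radius r_p = m·N/2 = 4.275·69/2 = 147.487500
base radius r_b = r_p·cos α = 147.487500·cos 20.078° = 138.524115
roll angle φ = 13.595° = 0.23727751 rad
x = r_b·(cos φ + φ·sin φ) = 138.524115·(0.97198152 + 0.23727751·0.23505729) = 142.368897
y = r_b·(sin φ − φ·cos φ) = 138.524115·(0.23505729 − 0.23727751·0.97198152) = 0.613376

x=142.368897 y=0.613376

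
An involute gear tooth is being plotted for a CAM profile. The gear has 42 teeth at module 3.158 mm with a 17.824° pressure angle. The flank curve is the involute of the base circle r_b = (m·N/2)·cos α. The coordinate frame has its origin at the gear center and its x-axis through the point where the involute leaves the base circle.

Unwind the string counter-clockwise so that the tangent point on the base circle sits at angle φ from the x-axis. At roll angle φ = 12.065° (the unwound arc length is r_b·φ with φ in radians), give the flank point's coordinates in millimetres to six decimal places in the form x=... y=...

pitch radius r_p = m·N/2 = 3.158·42/2 = 66.318000
base radius r_b = r_p·cos α = 66.318000·cos 17.824° = 63.134820
roll angle φ = 12.065° = 0.21057397 rad
x = r_b·(cos φ + φ·sin φ) = 63.134820·(0.97791110 + 0.21057397·0.20902123) = 64.519084
y = r_b·(sin φ − φ·cos φ) = 63.134820·(0.20902123 − 0.21057397·0.97791110) = 0.195630

x=64.519084 y=0.195630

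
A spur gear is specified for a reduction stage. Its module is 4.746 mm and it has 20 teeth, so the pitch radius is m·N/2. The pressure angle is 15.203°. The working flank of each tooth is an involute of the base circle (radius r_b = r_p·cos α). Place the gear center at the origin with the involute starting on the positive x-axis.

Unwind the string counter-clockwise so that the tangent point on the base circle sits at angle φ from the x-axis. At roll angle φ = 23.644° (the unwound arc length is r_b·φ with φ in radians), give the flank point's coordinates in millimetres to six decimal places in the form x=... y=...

x=49.534201 y=1.054669

pitch radius r_p = m·N/2 = 4.746·20/2 = 47.460000
base radius r_b = r_p·cos α = 47.460000·cos 15.203° = 45.799031
roll angle φ = 23.644° = 0.41266565 rad
x = r_b·(cos φ + φ·sin φ) = 45.799031·(0.91605501 + 0.41266565·0.40105263) = 49.534201
y = r_b·(sin φ − φ·cos φ) = 45.799031·(0.40105263 − 0.41266565·0.91605501) = 1.054669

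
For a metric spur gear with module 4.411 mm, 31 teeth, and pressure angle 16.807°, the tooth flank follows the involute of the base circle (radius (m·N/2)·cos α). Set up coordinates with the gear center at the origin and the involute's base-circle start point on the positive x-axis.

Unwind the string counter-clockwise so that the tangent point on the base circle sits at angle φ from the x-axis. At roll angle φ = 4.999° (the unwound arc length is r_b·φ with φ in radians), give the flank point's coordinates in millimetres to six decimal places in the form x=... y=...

x=65.698639 y=0.014479

pitch radius r_p = m·N/2 = 4.411·31/2 = 68.370500
base radius r_b = r_p·cos α = 68.370500·cos 16.807° = 65.449998
roll angle φ = 4.999° = 0.08724901 rad
x = r_b·(cos φ + φ·sin φ) = 65.449998·(0.99619622 + 0.08724901·0.08713836) = 65.698639
y = r_b·(sin φ − φ·cos φ) = 65.449998·(0.08713836 − 0.08724901·0.99619622) = 0.014479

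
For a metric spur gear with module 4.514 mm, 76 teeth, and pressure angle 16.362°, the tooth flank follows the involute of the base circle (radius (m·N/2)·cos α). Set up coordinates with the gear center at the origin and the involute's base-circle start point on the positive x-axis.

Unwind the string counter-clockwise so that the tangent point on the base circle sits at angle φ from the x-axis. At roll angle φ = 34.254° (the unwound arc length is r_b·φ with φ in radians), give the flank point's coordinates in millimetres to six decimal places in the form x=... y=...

x=191.421576 y=11.309222

pitch radius r_p = m·N/2 = 4.514·76/2 = 171.532000
base radius r_b = r_p·cos α = 171.532000·cos 16.362° = 164.585129
roll angle φ = 34.254° = 0.59784508 rad
x = r_b·(cos φ + φ·sin φ) = 164.585129·(0.82655046 + 0.59784508·0.56286263) = 191.421576
y = r_b·(sin φ − φ·cos φ) = 164.585129·(0.56286263 − 0.59784508·0.82655046) = 11.309222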